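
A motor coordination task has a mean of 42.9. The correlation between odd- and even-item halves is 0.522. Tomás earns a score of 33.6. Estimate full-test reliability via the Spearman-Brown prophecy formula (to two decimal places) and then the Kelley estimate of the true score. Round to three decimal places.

Spearman-Brown: ρ = 2r/(1 + r) = 2(0.522)/(1 + 0.522) = 1.0440/1.522 = 0.6859 → 0.69
T̂ = ρX + (1 − ρ)μ
  = 0.69 × 33.6 + 0.31 × 42.9
  = 23.184 + 13.299
  = 36.4830
  ≈ 36.483

36.483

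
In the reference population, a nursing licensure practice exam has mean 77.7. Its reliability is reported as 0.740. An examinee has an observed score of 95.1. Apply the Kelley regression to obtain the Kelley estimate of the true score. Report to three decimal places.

90.576

T̂ = 0.740(95.1) + 0.260(77.7) = 70.3740 + 20.2020 = 90.5760 → 90.576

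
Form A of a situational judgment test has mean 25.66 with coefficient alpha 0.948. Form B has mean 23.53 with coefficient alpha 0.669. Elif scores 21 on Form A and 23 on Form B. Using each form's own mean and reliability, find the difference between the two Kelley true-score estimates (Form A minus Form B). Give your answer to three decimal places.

-1.933

T̂_A = 0.948(21) + 0.052(25.66) = 21.24232
T̂_B = 0.669(23) + 0.331(23.53) = 23.17543
T̂_A − T̂_B = -1.93311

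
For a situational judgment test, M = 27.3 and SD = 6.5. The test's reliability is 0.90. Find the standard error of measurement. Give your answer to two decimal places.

SEM = SD · √(1 − ρ) = 6.5 × √0.10 = 6.5 × 0.3162 = 2.055

2.06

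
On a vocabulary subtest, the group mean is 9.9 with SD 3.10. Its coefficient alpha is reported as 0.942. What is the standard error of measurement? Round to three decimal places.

SEM = SD · √(1 − ρ) = 3.10 × √0.058 = 3.10 × 0.2408 = 0.7466

0.747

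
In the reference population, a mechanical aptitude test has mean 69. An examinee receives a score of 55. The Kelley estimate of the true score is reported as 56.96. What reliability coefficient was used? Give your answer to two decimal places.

0.86

T̂ = ρX + (1 − ρ)μ  ⇒  T̂ − μ = ρ(X − μ)
ρ = (T̂ − μ)/(X − μ) = (56.96 − 69) / (55 − 69) = -12.04 / -14.0 = 0.8600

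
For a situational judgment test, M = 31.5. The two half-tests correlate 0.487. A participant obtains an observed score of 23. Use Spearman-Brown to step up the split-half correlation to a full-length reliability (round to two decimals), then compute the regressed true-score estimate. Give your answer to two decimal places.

25.89

Spearman-Brown: ρ = 2r/(1 + r) = 2(0.487)/(1 + 0.487) = 0.9740/1.487 = 0.6550 → 0.66
T̂ = 0.66(23) + 0.34(31.5) = 15.18 + 10.710 = 25.890 → 25.89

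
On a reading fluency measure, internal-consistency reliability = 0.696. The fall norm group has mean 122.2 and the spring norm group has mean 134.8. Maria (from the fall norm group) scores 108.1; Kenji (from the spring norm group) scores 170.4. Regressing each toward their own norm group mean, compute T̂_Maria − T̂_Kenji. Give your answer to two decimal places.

T̂_Maria = 0.696(108.1) + 0.304(122.2) = 112.3864
T̂_Kenji = 0.696(170.4) + 0.304(134.8) = 159.5776
Difference = 112.3864 − 159.5776 = -47.1912

-47.19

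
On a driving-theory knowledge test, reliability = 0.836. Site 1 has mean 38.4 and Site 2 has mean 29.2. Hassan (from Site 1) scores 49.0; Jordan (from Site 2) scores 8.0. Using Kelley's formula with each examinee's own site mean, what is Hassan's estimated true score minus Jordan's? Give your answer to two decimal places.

35.78

T̂_Hassan = 0.836(49.0) + 0.164(38.4) = 47.2616
T̂_Jordan = 0.836(8.0) + 0.164(29.2) = 11.4768
Difference = 47.2616 − 11.4768 = 35.7848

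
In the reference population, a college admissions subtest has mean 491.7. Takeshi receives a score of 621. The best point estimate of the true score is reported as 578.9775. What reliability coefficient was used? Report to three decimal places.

0.675

T̂ = ρX + (1 − ρ)μ  ⇒  T̂ − μ = ρ(X − μ)
ρ = (T̂ − μ)/(X − μ) = (578.9775 − 491.7) / (621 − 491.7) = 87.2775 / 129.3 = 0.67500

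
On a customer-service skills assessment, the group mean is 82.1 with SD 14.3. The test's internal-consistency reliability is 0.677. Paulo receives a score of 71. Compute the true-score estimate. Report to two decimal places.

74.59

T̂ = 0.677(71) + 0.323(82.1) = 48.067 + 26.5183 = 74.585 → 74.59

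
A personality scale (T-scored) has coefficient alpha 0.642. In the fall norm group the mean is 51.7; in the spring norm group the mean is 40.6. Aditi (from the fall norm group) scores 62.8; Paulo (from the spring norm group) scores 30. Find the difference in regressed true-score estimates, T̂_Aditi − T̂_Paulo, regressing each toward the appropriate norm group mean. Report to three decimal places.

T̂_Aditi = 0.642(62.8) + 0.358(51.7) = 58.82620
T̂_Paulo = 0.642(30) + 0.358(40.6) = 33.79480
Difference = 58.82620 − 33.79480 = 25.03140

25.031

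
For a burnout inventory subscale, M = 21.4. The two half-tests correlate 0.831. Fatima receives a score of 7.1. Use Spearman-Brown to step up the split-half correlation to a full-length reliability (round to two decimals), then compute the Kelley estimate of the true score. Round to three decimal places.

8.387

Spearman-Brown: ρ = 2r/(1 + r) = 2(0.831)/(1 + 0.831) = 1.6620/1.831 = 0.9077 → 0.91
Regress the observed score toward the mean by the unreliability: T̂ = 0.91·7.1 + 0.09·21.4 = 6.461 + 1.926 = 8.3870.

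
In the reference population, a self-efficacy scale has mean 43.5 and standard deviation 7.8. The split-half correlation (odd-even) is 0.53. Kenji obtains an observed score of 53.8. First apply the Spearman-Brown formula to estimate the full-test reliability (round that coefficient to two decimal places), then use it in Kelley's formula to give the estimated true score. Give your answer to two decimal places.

50.61

Spearman-Brown: ρ = 2r/(1 + r) = 2(0.53)/(1 + 0.53) = 1.060/1.53 = 0.6928 → 0.69
T̂ = 0.69(53.8) + 0.31(43.5) = 37.122 + 13.485 = 50.607 → 50.61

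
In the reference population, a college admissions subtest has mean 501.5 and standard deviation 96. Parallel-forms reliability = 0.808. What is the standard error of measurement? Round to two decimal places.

42.07

SEM = SD · √(1 − ρ) = 96 × √0.192 = 96 × 0.4382 = 42.065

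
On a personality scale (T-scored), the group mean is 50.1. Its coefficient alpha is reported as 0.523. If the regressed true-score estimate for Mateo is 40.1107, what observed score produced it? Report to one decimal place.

31.0

T̂ = ρX + (1 − ρ)μ  ⇒  X = (T̂ − (1 − ρ)μ) / ρ
X = (40.1107 − 0.477 × 50.1) / 0.523 = (40.1107 − 23.8977) / 0.523 = 16.2130 / 0.523 = 31.000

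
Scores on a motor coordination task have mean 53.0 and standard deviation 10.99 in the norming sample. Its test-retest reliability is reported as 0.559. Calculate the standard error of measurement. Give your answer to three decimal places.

SEM = SD · √(1 − ρ) = 10.99 × √0.441 = 10.99 × 0.6641 = 7.2982

7.298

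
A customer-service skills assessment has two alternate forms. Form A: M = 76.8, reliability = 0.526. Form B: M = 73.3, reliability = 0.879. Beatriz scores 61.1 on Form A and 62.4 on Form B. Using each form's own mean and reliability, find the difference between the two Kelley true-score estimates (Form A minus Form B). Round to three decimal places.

4.823

T̂_A = 0.526(61.1) + 0.474(76.8) = 68.54180
T̂_B = 0.879(62.4) + 0.121(73.3) = 63.71890
T̂_A − T̂_B = 4.82290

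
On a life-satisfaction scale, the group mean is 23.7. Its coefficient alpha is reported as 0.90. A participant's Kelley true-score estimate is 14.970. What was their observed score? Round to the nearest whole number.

14

T̂ = ρX + (1 − ρ)μ  ⇒  X = (T̂ − (1 − ρ)μ) / ρ
X = (14.970 − 0.10 × 23.7) / 0.90 = (14.970 − 2.370) / 0.90 = 12.600 / 0.90 = 14.00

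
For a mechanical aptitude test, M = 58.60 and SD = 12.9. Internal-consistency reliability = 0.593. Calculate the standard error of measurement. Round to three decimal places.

SEM = SD · √(1 − ρ) = 12.9 × √0.407 = 12.9 × 0.6380 = 8.2298

8.230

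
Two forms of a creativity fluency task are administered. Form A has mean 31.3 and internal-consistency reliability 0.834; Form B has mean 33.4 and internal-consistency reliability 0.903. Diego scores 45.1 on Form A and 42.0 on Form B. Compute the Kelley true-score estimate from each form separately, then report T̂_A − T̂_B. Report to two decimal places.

1.64

T̂_A = 0.834(45.1) + 0.166(31.3) = 42.8092
T̂_B = 0.903(42.0) + 0.097(33.4) = 41.1658
T̂_A − T̂_B = 1.6434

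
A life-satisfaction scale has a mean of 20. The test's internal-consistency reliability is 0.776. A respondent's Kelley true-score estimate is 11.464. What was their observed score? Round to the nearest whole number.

9

T̂ = ρX + (1 − ρ)μ  ⇒  X = (T̂ − (1 − ρ)μ) / ρ
X = (11.464 − 0.224 × 20) / 0.776 = (11.464 − 4.480) / 0.776 = 6.984 / 0.776 = 9.00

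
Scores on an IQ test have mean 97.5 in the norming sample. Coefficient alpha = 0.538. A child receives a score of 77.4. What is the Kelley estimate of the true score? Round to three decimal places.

86.686

Kelley's formula gives T̂ = 0.538·77.4 + 0.462·97.5 = 41.6412 + 45.0450 = 86.6862.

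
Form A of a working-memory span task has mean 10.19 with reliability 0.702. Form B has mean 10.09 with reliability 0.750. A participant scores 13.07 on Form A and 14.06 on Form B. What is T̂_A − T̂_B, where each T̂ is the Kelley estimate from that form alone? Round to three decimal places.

-0.856

T̂_A = 0.702(13.07) + 0.298(10.19) = 12.21176
T̂_B = 0.750(14.06) + 0.250(10.09) = 13.06750
T̂_A − T̂_B = -0.85574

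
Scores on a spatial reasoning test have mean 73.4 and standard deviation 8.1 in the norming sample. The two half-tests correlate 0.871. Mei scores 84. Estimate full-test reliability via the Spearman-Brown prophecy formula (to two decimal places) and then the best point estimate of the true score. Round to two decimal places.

83.26

Spearman-Brown: ρ = 2r/(1 + r) = 2(0.871)/(1 + 0.871) = 1.7420/1.871 = 0.9311 → 0.93
T̂ = 0.93(84) + 0.07(73.4) = 78.12 + 5.138 = 83.258 → 83.26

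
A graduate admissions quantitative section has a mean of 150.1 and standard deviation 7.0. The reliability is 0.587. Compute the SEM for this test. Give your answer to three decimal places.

SEM = SD · √(1 − ρ) = 7.0 × √0.413 = 7.0 × 0.6427 = 4.4986

4.499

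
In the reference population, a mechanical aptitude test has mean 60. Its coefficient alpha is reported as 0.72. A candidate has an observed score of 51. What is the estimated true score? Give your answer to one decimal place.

Kelley's formula gives T̂ = 0.72·51 + 0.28·60 = 36.72 + 16.80 = 53.52.

53.5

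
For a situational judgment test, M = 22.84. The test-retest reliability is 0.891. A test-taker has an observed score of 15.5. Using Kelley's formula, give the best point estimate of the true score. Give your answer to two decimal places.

Weight the observed score by reliability and the mean by (1 − reliability): T̂ = 0.891·15.5 + 0.109·22.84 = 13.8105 + 2.48956 = 16.300.

16.30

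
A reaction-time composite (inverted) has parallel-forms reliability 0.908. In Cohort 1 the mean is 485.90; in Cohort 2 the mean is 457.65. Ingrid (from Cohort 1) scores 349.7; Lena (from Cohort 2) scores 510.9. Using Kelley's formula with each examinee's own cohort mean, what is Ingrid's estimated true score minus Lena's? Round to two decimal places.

-143.77

T̂_Ingrid = 0.908(349.7) + 0.092(485.90) = 362.2304
T̂_Lena = 0.908(510.9) + 0.092(457.65) = 506.0010
Difference = 362.2304 − 506.0010 = -143.7706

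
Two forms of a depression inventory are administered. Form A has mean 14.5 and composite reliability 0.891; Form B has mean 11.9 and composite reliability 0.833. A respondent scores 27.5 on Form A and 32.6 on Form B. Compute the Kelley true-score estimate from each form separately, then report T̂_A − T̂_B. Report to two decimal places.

T̂_A = 0.891(27.5) + 0.109(14.5) = 26.0830
T̂_B = 0.833(32.6) + 0.167(11.9) = 29.1431
T̂_A − T̂_B = -3.0601

-3.06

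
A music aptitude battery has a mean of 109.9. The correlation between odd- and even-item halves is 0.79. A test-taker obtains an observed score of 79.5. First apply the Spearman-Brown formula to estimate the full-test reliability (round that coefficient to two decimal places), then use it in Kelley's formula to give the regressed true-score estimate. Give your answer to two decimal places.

83.15

Spearman-Brown: ρ = 2r/(1 + r) = 2(0.79)/(1 + 0.79) = 1.580/1.79 = 0.8827 → 0.88
T̂ = 0.88(79.5) + 0.12(109.9) = 69.960 + 13.188 = 83.148 → 83.15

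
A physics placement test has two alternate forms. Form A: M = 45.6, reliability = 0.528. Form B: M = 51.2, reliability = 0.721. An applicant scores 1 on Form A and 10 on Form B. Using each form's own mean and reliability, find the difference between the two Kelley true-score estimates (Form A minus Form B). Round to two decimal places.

0.56

T̂_A = 0.528(1) + 0.472(45.6) = 22.0512
T̂_B = 0.721(10) + 0.279(51.2) = 21.4948
T̂_A − T̂_B = 0.5564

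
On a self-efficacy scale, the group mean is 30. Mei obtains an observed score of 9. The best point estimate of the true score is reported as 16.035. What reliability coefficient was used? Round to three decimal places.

T̂ = ρX + (1 − ρ)μ  ⇒  T̂ − μ = ρ(X − μ)
ρ = (T̂ − μ)/(X − μ) = (16.035 − 30) / (9 − 30) = -13.965 / -21.0 = 0.66500

0.665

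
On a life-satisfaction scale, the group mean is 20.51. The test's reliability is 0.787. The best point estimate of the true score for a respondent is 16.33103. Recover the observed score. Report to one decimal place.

T̂ = ρX + (1 − ρ)μ  ⇒  X = (T̂ − (1 − ρ)μ) / ρ
X = (16.33103 − 0.213 × 20.51) / 0.787 = (16.33103 − 4.36863) / 0.787 = 11.96240 / 0.787 = 15.200

15.2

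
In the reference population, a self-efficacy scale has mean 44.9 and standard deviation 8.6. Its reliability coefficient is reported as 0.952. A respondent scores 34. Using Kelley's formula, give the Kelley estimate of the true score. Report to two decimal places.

34.52

T̂ = ρX + (1 − ρ)μ
  = 0.952 × 34 + 0.048 × 44.9
  = 32.368 + 2.1552
  = 34.523
  ≈ 34.52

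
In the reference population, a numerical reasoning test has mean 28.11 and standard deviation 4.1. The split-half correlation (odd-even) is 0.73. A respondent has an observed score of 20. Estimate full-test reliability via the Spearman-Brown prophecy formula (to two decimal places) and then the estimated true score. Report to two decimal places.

Spearman-Brown: ρ = 2r/(1 + r) = 2(0.73)/(1 + 0.73) = 1.460/1.73 = 0.8439 → 0.84
T̂ = 0.84(20) + 0.16(28.11) = 16.80 + 4.4976 = 21.298 → 21.30

21.30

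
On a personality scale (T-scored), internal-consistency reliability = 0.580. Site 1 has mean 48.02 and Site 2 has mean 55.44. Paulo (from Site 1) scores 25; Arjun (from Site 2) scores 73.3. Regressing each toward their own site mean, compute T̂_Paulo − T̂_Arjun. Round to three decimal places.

-31.130

T̂_Paulo = 0.580(25) + 0.420(48.02) = 34.66840
T̂_Arjun = 0.580(73.3) + 0.420(55.44) = 65.79880
Difference = 34.66840 − 65.79880 = -31.13040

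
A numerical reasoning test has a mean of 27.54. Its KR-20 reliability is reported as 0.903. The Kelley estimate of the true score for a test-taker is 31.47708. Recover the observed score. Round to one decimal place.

T̂ = ρX + (1 − ρ)μ  ⇒  X = (T̂ − (1 − ρ)μ) / ρ
X = (31.47708 − 0.097 × 27.54) / 0.903 = (31.47708 − 2.67138) / 0.903 = 28.80570 / 0.903 = 31.900

31.9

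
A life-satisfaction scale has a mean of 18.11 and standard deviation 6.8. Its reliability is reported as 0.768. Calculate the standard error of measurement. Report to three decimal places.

3.275

SEM = SD · √(1 − ρ) = 6.8 × √0.232 = 6.8 × 0.4817 = 3.2753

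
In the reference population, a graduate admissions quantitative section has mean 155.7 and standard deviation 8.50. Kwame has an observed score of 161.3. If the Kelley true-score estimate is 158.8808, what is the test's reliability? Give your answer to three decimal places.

T̂ = ρX + (1 − ρ)μ  ⇒  T̂ − μ = ρ(X − μ)
ρ = (T̂ − μ)/(X − μ) = (158.8808 − 155.7) / (161.3 − 155.7) = 3.1808 / 5.6 = 0.56800

0.568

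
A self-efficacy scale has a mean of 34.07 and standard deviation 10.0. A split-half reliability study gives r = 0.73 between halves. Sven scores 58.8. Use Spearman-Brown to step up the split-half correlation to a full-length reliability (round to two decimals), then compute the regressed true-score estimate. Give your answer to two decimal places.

54.84

Spearman-Brown: ρ = 2r/(1 + r) = 2(0.73)/(1 + 0.73) = 1.460/1.73 = 0.8439 → 0.84
T̂ = 0.84(58.8) + 0.16(34.07) = 49.392 + 5.4512 = 54.843 → 54.84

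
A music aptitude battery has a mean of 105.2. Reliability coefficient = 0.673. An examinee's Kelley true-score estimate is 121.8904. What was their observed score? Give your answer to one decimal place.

130.0

T̂ = ρX + (1 − ρ)μ  ⇒  X = (T̂ − (1 − ρ)μ) / ρ
X = (121.8904 − 0.327 × 105.2) / 0.673 = (121.8904 − 34.4004) / 0.673 = 87.4900 / 0.673 = 130.000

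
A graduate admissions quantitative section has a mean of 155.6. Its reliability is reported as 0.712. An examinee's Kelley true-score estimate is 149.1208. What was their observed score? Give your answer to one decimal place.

146.5

T̂ = ρX + (1 − ρ)μ  ⇒  X = (T̂ − (1 − ρ)μ) / ρ
X = (149.1208 − 0.288 × 155.6) / 0.712 = (149.1208 − 44.8128) / 0.712 = 104.3080 / 0.712 = 146.500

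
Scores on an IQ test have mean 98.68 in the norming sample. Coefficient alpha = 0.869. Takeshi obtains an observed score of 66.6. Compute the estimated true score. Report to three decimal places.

70.802

T̂ = ρX + (1 − ρ)μ
  = 0.869 × 66.6 + 0.131 × 98.68
  = 57.8754 + 12.92708
  = 70.8025
  ≈ 70.802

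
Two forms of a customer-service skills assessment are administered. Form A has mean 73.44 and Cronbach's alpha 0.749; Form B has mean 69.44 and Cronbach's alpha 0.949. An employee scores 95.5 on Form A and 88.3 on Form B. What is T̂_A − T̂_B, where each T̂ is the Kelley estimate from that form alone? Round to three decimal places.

2.625

T̂_A = 0.749(95.5) + 0.251(73.44) = 89.96294
T̂_B = 0.949(88.3) + 0.051(69.44) = 87.33814
T̂_A − T̂_B = 2.62480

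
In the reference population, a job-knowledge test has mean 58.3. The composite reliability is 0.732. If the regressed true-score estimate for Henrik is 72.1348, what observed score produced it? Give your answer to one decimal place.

T̂ = ρX + (1 − ρ)μ  ⇒  X = (T̂ − (1 − ρ)μ) / ρ
X = (72.1348 − 0.268 × 58.3) / 0.732 = (72.1348 − 15.6244) / 0.732 = 56.5104 / 0.732 = 77.200

77.2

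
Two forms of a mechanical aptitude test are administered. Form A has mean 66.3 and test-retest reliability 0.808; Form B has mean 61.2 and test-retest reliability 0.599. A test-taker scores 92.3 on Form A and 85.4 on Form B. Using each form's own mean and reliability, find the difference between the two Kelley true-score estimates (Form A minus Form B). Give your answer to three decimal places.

T̂_A = 0.808(92.3) + 0.192(66.3) = 87.30800
T̂_B = 0.599(85.4) + 0.401(61.2) = 75.69580
T̂_A − T̂_B = 11.61220

11.612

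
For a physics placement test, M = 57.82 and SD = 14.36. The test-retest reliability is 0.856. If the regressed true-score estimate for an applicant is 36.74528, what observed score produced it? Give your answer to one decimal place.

T̂ = ρX + (1 − ρ)μ  ⇒  X = (T̂ − (1 − ρ)μ) / ρ
X = (36.74528 − 0.144 × 57.82) / 0.856 = (36.74528 − 8.32608) / 0.856 = 28.41920 / 0.856 = 33.200

33.2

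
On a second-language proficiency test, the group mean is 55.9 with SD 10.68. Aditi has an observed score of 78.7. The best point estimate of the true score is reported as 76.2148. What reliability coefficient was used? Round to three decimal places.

0.891

T̂ = ρX + (1 − ρ)μ  ⇒  T̂ − μ = ρ(X − μ)
ρ = (T̂ − μ)/(X − μ) = (76.2148 − 55.9) / (78.7 − 55.9) = 20.3148 / 22.8 = 0.89100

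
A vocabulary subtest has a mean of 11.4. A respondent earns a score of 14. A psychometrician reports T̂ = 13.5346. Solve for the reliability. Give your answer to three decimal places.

T̂ = ρX + (1 − ρ)μ  ⇒  T̂ − μ = ρ(X − μ)
ρ = (T̂ − μ)/(X − μ) = (13.5346 − 11.4) / (14 − 11.4) = 2.1346 / 2.6 = 0.82100

0.821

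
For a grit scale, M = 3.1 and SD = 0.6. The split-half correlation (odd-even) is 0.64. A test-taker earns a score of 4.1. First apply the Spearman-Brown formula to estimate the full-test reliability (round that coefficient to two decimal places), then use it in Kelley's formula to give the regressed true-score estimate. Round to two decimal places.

Spearman-Brown: ρ = 2r/(1 + r) = 2(0.64)/(1 + 0.64) = 1.280/1.64 = 0.7805 → 0.78
T̂ = ρX + (1 − ρ)μ
  = 0.78 × 4.1 + 0.22 × 3.1
  = 3.198 + 0.682
  = 3.880
  ≈ 3.88

3.88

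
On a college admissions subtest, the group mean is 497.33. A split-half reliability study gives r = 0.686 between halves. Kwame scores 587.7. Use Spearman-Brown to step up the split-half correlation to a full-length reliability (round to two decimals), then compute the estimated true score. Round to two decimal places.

Spearman-Brown: ρ = 2r/(1 + r) = 2(0.686)/(1 + 0.686) = 1.3720/1.686 = 0.8138 → 0.81
Regress the observed score toward the mean by the unreliability: T̂ = 0.81·587.7 + 0.19·497.33 = 476.037 + 94.4927 = 570.530.

570.53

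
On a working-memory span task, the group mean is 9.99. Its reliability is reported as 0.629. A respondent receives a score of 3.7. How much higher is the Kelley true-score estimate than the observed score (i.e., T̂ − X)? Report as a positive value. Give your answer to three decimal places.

2.334

Kelley's formula gives T̂ = 0.629·3.7 + 0.371·9.99 = 2.3273 + 3.70629 = 6.03359.
T̂ − X = 6.0336 − 3.7 = 2.3336 → 2.334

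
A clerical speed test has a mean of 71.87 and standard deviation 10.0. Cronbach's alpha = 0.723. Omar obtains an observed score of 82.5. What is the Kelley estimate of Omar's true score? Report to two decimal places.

79.56

T̂ = ρX + (1 − ρ)μ
  = 0.723 × 82.5 + 0.277 × 71.87
  = 59.6475 + 19.90799
  = 79.555
  ≈ 79.56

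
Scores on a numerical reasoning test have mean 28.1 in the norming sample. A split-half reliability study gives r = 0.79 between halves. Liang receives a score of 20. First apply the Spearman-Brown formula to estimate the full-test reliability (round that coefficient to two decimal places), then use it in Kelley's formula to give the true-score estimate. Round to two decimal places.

20.97

Spearman-Brown: ρ = 2r/(1 + r) = 2(0.79)/(1 + 0.79) = 1.580/1.79 = 0.8827 → 0.88
Regress the observed score toward the mean by the unreliability: T̂ = 0.88·20 + 0.12·28.1 = 17.60 + 3.372 = 20.972.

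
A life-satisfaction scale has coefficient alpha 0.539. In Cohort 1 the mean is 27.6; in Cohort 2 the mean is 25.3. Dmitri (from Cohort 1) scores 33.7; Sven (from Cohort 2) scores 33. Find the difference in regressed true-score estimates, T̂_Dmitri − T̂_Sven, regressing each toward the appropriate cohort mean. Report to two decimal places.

1.44

T̂_Dmitri = 0.539(33.7) + 0.461(27.6) = 30.8879
T̂_Sven = 0.539(33) + 0.461(25.3) = 29.4503
Difference = 30.8879 − 29.4503 = 1.4376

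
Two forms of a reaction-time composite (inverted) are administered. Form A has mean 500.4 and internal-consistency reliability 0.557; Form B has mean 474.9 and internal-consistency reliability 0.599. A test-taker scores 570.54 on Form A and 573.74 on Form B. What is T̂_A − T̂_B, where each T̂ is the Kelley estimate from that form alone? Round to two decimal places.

5.36

T̂_A = 0.557(570.54) + 0.443(500.4) = 539.4680
T̂_B = 0.599(573.74) + 0.401(474.9) = 534.1052
T̂_A − T̂_B = 5.3628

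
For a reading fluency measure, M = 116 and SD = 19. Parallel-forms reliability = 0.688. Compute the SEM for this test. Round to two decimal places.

SEM = SD · √(1 − ρ) = 19 × √0.312 = 19 × 0.5586 = 10.613

10.61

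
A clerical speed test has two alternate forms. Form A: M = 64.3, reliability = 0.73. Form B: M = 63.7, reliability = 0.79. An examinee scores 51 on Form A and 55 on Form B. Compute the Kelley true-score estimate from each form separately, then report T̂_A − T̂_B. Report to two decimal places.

-2.24

T̂_A = 0.73(51) + 0.27(64.3) = 54.5910
T̂_B = 0.79(55) + 0.21(63.7) = 56.8270
T̂_A − T̂_B = -2.2360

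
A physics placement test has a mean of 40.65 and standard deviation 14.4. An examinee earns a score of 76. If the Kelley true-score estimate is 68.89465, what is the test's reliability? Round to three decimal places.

0.799

T̂ = ρX + (1 − ρ)μ  ⇒  T̂ − μ = ρ(X − μ)
ρ = (T̂ − μ)/(X − μ) = (68.89465 − 40.65) / (76 − 40.65) = 28.24465 / 35.35 = 0.79900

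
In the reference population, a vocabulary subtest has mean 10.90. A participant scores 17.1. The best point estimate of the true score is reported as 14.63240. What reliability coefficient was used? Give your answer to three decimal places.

T̂ = ρX + (1 − ρ)μ  ⇒  T̂ − μ = ρ(X − μ)
ρ = (T̂ − μ)/(X − μ) = (14.63240 − 10.90) / (17.1 − 10.90) = 3.73240 / 6.20 = 0.60200

0.602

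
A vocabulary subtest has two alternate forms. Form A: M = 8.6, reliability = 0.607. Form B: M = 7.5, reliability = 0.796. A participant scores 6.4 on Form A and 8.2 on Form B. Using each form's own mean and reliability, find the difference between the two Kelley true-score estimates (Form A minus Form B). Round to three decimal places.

-0.793

T̂_A = 0.607(6.4) + 0.393(8.6) = 7.26460
T̂_B = 0.796(8.2) + 0.204(7.5) = 8.05720
T̂_A − T̂_B = -0.79260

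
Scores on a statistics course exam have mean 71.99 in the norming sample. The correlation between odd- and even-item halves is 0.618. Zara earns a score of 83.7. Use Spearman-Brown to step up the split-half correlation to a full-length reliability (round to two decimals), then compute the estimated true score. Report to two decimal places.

80.89

Spearman-Brown: ρ = 2r/(1 + r) = 2(0.618)/(1 + 0.618) = 1.2360/1.618 = 0.7639 → 0.76
Weight the observed score by reliability and the mean by (1 − reliability): T̂ = 0.76·83.7 + 0.24·71.99 = 63.612 + 17.2776 = 80.890.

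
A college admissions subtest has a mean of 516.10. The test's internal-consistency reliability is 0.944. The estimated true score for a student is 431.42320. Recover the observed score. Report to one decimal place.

426.4

T̂ = ρX + (1 − ρ)μ  ⇒  X = (T̂ − (1 − ρ)μ) / ρ
X = (431.42320 − 0.056 × 516.10) / 0.944 = (431.42320 − 28.90160) / 0.944 = 402.52160 / 0.944 = 426.400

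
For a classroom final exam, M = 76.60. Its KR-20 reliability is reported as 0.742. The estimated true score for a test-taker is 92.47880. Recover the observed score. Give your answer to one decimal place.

T̂ = ρX + (1 − ρ)μ  ⇒  X = (T̂ − (1 − ρ)μ) / ρ
X = (92.47880 − 0.258 × 76.60) / 0.742 = (92.47880 − 19.76280) / 0.742 = 72.71600 / 0.742 = 98.000

98.0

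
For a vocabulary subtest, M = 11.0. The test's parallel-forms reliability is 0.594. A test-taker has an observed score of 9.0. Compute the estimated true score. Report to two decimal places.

9.81

T̂ = ρX + (1 − ρ)μ
  = 0.594 × 9.0 + 0.406 × 11.0
  = 5.3460 + 4.4660
  = 9.812
  ≈ 9.81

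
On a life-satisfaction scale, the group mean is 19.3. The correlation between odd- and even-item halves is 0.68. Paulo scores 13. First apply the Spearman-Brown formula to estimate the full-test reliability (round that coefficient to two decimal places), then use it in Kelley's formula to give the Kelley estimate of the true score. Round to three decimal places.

Spearman-Brown: ρ = 2r/(1 + r) = 2(0.68)/(1 + 0.68) = 1.360/1.68 = 0.8095 → 0.81
Kelley's formula gives T̂ = 0.81·13 + 0.19·19.3 = 10.53 + 3.667 = 14.1970.

14.197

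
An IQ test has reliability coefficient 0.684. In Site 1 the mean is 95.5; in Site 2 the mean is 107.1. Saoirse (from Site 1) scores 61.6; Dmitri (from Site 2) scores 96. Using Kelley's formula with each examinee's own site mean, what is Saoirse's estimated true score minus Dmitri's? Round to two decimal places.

T̂_Saoirse = 0.684(61.6) + 0.316(95.5) = 72.3124
T̂_Dmitri = 0.684(96) + 0.316(107.1) = 99.5076
Difference = 72.3124 − 99.5076 = -27.1952

-27.20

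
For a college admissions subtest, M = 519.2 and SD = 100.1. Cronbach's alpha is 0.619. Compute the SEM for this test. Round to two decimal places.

61.79

SEM = SD · √(1 − ρ) = 100.1 × √0.381 = 100.1 × 0.6173 = 61.787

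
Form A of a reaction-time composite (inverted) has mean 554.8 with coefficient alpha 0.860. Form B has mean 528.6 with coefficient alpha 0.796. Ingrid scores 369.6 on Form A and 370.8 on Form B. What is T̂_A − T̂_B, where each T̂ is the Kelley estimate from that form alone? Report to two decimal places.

T̂_A = 0.860(369.6) + 0.140(554.8) = 395.5280
T̂_B = 0.796(370.8) + 0.204(528.6) = 402.9912
T̂_A − T̂_B = -7.4632

-7.46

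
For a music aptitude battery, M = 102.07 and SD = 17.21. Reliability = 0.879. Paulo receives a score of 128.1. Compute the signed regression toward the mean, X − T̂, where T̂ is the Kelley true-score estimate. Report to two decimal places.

T̂ = 0.879(128.1) + 0.121(102.07) = 112.5999 + 12.35047 = 124.9504 → 124.950
X − T̂ = 128.1 − 124.950 = 3.150 → 3.15

3.15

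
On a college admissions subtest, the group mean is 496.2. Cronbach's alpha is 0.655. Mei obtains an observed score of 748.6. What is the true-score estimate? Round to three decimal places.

661.522

T̂ = 0.655(748.6) + 0.345(496.2) = 490.3330 + 171.1890 = 661.5220 → 661.522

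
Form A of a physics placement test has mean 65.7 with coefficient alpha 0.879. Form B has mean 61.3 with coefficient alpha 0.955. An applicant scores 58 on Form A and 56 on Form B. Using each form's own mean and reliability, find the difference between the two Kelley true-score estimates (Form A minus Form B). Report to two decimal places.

2.69

T̂_A = 0.879(58) + 0.121(65.7) = 58.9317
T̂_B = 0.955(56) + 0.045(61.3) = 56.2385
T̂_A − T̂_B = 2.6932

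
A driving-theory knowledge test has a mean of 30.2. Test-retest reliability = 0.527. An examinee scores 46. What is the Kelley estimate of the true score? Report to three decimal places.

T̂ = 0.527(46) + 0.473(30.2) = 24.242 + 14.2846 = 38.5266 → 38.527

38.527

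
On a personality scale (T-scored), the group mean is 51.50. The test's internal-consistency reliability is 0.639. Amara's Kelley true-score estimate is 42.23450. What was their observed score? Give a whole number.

T̂ = ρX + (1 − ρ)μ  ⇒  X = (T̂ − (1 − ρ)μ) / ρ
X = (42.23450 − 0.361 × 51.50) / 0.639 = (42.23450 − 18.59150) / 0.639 = 23.64300 / 0.639 = 37.00

37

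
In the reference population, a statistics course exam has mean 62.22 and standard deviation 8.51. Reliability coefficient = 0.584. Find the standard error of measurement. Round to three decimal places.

5.489

SEM = SD · √(1 − ρ) = 8.51 × √0.416 = 8.51 × 0.6450 = 5.4888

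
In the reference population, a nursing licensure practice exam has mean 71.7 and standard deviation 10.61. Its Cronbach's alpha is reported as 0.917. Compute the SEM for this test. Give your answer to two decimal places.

SEM = SD · √(1 − ρ) = 10.61 × √0.083 = 10.61 × 0.2881 = 3.057

3.06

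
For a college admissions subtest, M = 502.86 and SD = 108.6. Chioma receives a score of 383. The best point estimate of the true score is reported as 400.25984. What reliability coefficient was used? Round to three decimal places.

T̂ = ρX + (1 − ρ)μ  ⇒  T̂ − μ = ρ(X − μ)
ρ = (T̂ − μ)/(X − μ) = (400.25984 − 502.86) / (383 − 502.86) = -102.60016 / -119.86 = 0.85600

0.856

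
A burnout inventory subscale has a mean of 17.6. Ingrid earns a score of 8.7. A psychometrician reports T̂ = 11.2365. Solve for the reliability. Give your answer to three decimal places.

T̂ = ρX + (1 − ρ)μ  ⇒  T̂ − μ = ρ(X − μ)
ρ = (T̂ − μ)/(X − μ) = (11.2365 − 17.6) / (8.7 − 17.6) = -6.3635 / -8.9 = 0.71500

0.715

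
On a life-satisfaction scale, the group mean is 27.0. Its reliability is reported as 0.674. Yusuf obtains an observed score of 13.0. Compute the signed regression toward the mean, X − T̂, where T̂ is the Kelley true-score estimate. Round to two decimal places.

Regress the observed score toward the mean by the unreliability: T̂ = 0.674·13.0 + 0.326·27.0 = 8.7620 + 8.8020 = 17.5640.
X − T̂ = 13.0 − 17.564 = -4.564 → -4.56

-4.56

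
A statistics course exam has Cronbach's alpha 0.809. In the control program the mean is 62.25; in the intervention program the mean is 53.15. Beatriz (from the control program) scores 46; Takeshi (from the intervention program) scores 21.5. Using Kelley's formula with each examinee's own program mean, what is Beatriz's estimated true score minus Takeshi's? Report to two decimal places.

21.56

T̂_Beatriz = 0.809(46) + 0.191(62.25) = 49.1038
T̂_Takeshi = 0.809(21.5) + 0.191(53.15) = 27.5451
Difference = 49.1038 − 27.5451 = 21.5586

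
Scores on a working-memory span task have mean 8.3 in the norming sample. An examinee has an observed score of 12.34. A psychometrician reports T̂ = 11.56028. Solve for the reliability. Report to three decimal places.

0.807

T̂ = ρX + (1 − ρ)μ  ⇒  T̂ − μ = ρ(X − μ)
ρ = (T̂ − μ)/(X − μ) = (11.56028 − 8.3) / (12.34 − 8.3) = 3.26028 / 4.04 = 0.80700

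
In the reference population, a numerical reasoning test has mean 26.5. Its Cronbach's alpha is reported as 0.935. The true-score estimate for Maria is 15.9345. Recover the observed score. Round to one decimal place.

15.2

T̂ = ρX + (1 − ρ)μ  ⇒  X = (T̂ − (1 − ρ)μ) / ρ
X = (15.9345 − 0.065 × 26.5) / 0.935 = (15.9345 − 1.7225) / 0.935 = 14.2120 / 0.935 = 15.200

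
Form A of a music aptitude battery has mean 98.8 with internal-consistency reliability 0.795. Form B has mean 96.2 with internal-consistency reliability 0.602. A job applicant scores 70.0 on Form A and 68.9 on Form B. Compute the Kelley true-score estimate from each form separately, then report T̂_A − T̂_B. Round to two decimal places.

-3.86

T̂_A = 0.795(70.0) + 0.205(98.8) = 75.9040
T̂_B = 0.602(68.9) + 0.398(96.2) = 79.7654
T̂_A − T̂_B = -3.8614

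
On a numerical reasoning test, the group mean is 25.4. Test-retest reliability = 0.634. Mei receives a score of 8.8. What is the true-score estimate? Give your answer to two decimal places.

T̂ = ρX + (1 − ρ)μ
  = 0.634 × 8.8 + 0.366 × 25.4
  = 5.5792 + 9.2964
  = 14.876
  ≈ 14.88

14.88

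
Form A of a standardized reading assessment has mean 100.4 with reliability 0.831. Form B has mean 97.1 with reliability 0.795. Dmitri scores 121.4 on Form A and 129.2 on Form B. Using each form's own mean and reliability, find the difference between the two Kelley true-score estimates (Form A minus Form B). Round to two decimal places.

-4.77

T̂_A = 0.831(121.4) + 0.169(100.4) = 117.8510
T̂_B = 0.795(129.2) + 0.205(97.1) = 122.6195
T̂_A − T̂_B = -4.7685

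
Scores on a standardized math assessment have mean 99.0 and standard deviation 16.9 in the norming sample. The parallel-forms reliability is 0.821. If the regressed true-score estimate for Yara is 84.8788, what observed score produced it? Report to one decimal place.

T̂ = ρX + (1 − ρ)μ  ⇒  X = (T̂ − (1 − ρ)μ) / ρ
X = (84.8788 − 0.179 × 99.0) / 0.821 = (84.8788 − 17.7210) / 0.821 = 67.1578 / 0.821 = 81.800

81.8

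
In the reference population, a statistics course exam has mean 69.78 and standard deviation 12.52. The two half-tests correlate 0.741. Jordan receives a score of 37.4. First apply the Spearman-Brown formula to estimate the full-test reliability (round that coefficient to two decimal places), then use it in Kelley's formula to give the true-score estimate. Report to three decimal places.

42.257

Spearman-Brown: ρ = 2r/(1 + r) = 2(0.741)/(1 + 0.741) = 1.4820/1.741 = 0.8512 → 0.85
T̂ = 0.85(37.4) + 0.15(69.78) = 31.790 + 10.4670 = 42.2570 → 42.257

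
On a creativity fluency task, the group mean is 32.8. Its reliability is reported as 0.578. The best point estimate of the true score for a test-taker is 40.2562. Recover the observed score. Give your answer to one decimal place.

45.7

T̂ = ρX + (1 − ρ)μ  ⇒  X = (T̂ − (1 − ρ)μ) / ρ
X = (40.2562 − 0.422 × 32.8) / 0.578 = (40.2562 − 13.8416) / 0.578 = 26.4146 / 0.578 = 45.700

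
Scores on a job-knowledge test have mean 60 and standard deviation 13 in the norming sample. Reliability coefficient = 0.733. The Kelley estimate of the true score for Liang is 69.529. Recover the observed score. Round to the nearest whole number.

73

T̂ = ρX + (1 − ρ)μ  ⇒  X = (T̂ − (1 − ρ)μ) / ρ
X = (69.529 − 0.267 × 60) / 0.733 = (69.529 − 16.020) / 0.733 = 53.509 / 0.733 = 73.00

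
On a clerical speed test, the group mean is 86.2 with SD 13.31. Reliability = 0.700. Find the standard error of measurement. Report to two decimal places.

SEM = SD · √(1 − ρ) = 13.31 × √0.300 = 13.31 × 0.5477 = 7.290

7.29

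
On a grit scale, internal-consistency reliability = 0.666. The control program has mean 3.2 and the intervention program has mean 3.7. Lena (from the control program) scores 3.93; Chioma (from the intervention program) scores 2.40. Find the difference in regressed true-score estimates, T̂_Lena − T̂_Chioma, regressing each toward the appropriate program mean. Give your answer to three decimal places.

0.852

T̂_Lena = 0.666(3.93) + 0.334(3.2) = 3.68618
T̂_Chioma = 0.666(2.40) + 0.334(3.7) = 2.83420
Difference = 3.68618 − 2.83420 = 0.85198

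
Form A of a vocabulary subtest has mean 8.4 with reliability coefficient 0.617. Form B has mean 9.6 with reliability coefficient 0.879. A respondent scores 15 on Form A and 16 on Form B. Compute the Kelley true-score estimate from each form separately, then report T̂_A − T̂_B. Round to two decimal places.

-2.75

T̂_A = 0.617(15) + 0.383(8.4) = 12.4722
T̂_B = 0.879(16) + 0.121(9.6) = 15.2256
T̂_A − T̂_B = -2.7534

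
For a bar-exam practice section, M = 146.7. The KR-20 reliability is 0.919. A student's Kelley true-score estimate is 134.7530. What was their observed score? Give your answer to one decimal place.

T̂ = ρX + (1 − ρ)μ  ⇒  X = (T̂ − (1 − ρ)μ) / ρ
X = (134.7530 − 0.081 × 146.7) / 0.919 = (134.7530 − 11.8827) / 0.919 = 122.8703 / 0.919 = 133.700

133.7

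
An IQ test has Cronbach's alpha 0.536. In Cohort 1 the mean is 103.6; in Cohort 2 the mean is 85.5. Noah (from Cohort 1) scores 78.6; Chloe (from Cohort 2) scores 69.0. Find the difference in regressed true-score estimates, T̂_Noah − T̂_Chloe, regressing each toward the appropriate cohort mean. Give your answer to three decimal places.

T̂_Noah = 0.536(78.6) + 0.464(103.6) = 90.20000
T̂_Chloe = 0.536(69.0) + 0.464(85.5) = 76.65600
Difference = 90.20000 − 76.65600 = 13.54400

13.544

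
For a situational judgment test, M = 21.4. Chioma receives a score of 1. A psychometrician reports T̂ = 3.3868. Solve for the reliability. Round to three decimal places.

0.883

T̂ = ρX + (1 − ρ)μ  ⇒  T̂ − μ = ρ(X − μ)
ρ = (T̂ − μ)/(X − μ) = (3.3868 − 21.4) / (1 − 21.4) = -18.0132 / -20.4 = 0.88300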